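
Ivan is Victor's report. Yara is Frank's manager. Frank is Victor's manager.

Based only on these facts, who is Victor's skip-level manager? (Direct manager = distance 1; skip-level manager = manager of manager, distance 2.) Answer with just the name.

Answer: Yara

Derivation:
Reconstructing the manager chain from the given facts:
  Yara -> Frank -> Victor -> Ivan
(each arrow means 'manager of the next')
Positions in the chain (0 = top):
  position of Yara: 0
  position of Frank: 1
  position of Victor: 2
  position of Ivan: 3

Victor is at position 2; the skip-level manager is 2 steps up the chain, i.e. position 0: Yara.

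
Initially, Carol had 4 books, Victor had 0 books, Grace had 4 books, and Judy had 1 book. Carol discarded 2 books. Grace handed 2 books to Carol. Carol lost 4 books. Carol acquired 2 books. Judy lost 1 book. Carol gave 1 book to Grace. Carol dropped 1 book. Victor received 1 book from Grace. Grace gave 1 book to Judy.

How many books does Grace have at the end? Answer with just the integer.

Tracking counts step by step:
Start: Carol=4, Victor=0, Grace=4, Judy=1
Event 1 (Carol -2): Carol: 4 -> 2. State: Carol=2, Victor=0, Grace=4, Judy=1
Event 2 (Grace -> Carol, 2): Grace: 4 -> 2, Carol: 2 -> 4. State: Carol=4, Victor=0, Grace=2, Judy=1
Event 3 (Carol -4): Carol: 4 -> 0. State: Carol=0, Victor=0, Grace=2, Judy=1
Event 4 (Carol +2): Carol: 0 -> 2. State: Carol=2, Victor=0, Grace=2, Judy=1
Event 5 (Judy -1): Judy: 1 -> 0. State: Carol=2, Victor=0, Grace=2, Judy=0
Event 6 (Carol -> Grace, 1): Carol: 2 -> 1, Grace: 2 -> 3. State: Carol=1, Victor=0, Grace=3, Judy=0
Event 7 (Carol -1): Carol: 1 -> 0. State: Carol=0, Victor=0, Grace=3, Judy=0
Event 8 (Grace -> Victor, 1): Grace: 3 -> 2, Victor: 0 -> 1. State: Carol=0, Victor=1, Grace=2, Judy=0
Event 9 (Grace -> Judy, 1): Grace: 2 -> 1, Judy: 0 -> 1. State: Carol=0, Victor=1, Grace=1, Judy=1

Grace's final count: 1

Answer: 1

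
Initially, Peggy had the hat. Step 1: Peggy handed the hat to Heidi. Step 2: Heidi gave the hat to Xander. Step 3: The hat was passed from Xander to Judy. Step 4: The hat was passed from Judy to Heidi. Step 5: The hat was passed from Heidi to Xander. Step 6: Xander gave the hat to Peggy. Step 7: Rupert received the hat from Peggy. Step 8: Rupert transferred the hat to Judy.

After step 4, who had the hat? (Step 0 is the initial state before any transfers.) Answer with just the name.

Tracking the hat holder through step 4:
After step 0 (start): Peggy
After step 1: Heidi
After step 2: Xander
After step 3: Judy
After step 4: Heidi

At step 4, the holder is Heidi.

Answer: Heidi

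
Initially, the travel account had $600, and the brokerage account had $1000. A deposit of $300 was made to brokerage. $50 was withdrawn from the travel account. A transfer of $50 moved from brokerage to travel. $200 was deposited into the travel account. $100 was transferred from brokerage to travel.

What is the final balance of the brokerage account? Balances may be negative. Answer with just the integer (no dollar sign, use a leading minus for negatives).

Tracking account balances step by step:
Start: travel=600, brokerage=1000
Event 1 (deposit 300 to brokerage): brokerage: 1000 + 300 = 1300. Balances: travel=600, brokerage=1300
Event 2 (withdraw 50 from travel): travel: 600 - 50 = 550. Balances: travel=550, brokerage=1300
Event 3 (transfer 50 brokerage -> travel): brokerage: 1300 - 50 = 1250, travel: 550 + 50 = 600. Balances: travel=600, brokerage=1250
Event 4 (deposit 200 to travel): travel: 600 + 200 = 800. Balances: travel=800, brokerage=1250
Event 5 (transfer 100 brokerage -> travel): brokerage: 1250 - 100 = 1150, travel: 800 + 100 = 900. Balances: travel=900, brokerage=1150

Final balance of brokerage: 1150

Answer: 1150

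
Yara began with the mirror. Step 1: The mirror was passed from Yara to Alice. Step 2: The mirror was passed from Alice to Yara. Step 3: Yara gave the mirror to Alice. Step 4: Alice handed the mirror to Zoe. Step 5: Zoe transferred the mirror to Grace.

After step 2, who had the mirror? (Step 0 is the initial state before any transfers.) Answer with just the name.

Tracking the mirror holder through step 2:
After step 0 (start): Yara
After step 1: Alice
After step 2: Yara

At step 2, the holder is Yara.

Answer: Yara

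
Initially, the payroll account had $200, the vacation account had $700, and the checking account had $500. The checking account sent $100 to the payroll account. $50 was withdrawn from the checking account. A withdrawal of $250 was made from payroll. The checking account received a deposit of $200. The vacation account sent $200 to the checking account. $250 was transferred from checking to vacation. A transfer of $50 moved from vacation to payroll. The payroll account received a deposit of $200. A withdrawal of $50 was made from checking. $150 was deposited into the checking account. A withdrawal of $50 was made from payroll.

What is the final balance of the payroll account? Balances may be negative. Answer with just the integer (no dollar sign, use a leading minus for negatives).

Tracking account balances step by step:
Start: payroll=200, vacation=700, checking=500
Event 1 (transfer 100 checking -> payroll): checking: 500 - 100 = 400, payroll: 200 + 100 = 300. Balances: payroll=300, vacation=700, checking=400
Event 2 (withdraw 50 from checking): checking: 400 - 50 = 350. Balances: payroll=300, vacation=700, checking=350
Event 3 (withdraw 250 from payroll): payroll: 300 - 250 = 50. Balances: payroll=50, vacation=700, checking=350
Event 4 (deposit 200 to checking): checking: 350 + 200 = 550. Balances: payroll=50, vacation=700, checking=550
Event 5 (transfer 200 vacation -> checking): vacation: 700 - 200 = 500, checking: 550 + 200 = 750. Balances: payroll=50, vacation=500, checking=750
Event 6 (transfer 250 checking -> vacation): checking: 750 - 250 = 500, vacation: 500 + 250 = 750. Balances: payroll=50, vacation=750, checking=500
Event 7 (transfer 50 vacation -> payroll): vacation: 750 - 50 = 700, payroll: 50 + 50 = 100. Balances: payroll=100, vacation=700, checking=500
Event 8 (deposit 200 to payroll): payroll: 100 + 200 = 300. Balances: payroll=300, vacation=700, checking=500
Event 9 (withdraw 50 from checking): checking: 500 - 50 = 450. Balances: payroll=300, vacation=700, checking=450
Event 10 (deposit 150 to checking): checking: 450 + 150 = 600. Balances: payroll=300, vacation=700, checking=600
Event 11 (withdraw 50 from payroll): payroll: 300 - 50 = 250. Balances: payroll=250, vacation=700, checking=600

Final balance of payroll: 250

Answer: 250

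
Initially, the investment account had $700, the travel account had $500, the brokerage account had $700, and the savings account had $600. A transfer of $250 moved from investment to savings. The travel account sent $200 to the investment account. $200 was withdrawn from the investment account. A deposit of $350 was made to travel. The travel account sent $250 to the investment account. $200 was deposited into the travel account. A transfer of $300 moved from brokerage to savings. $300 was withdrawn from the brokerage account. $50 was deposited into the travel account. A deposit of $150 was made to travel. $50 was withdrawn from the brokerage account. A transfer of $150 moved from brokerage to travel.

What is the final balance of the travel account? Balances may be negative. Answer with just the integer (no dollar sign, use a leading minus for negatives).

Tracking account balances step by step:
Start: investment=700, travel=500, brokerage=700, savings=600
Event 1 (transfer 250 investment -> savings): investment: 700 - 250 = 450, savings: 600 + 250 = 850. Balances: investment=450, travel=500, brokerage=700, savings=850
Event 2 (transfer 200 travel -> investment): travel: 500 - 200 = 300, investment: 450 + 200 = 650. Balances: investment=650, travel=300, brokerage=700, savings=850
Event 3 (withdraw 200 from investment): investment: 650 - 200 = 450. Balances: investment=450, travel=300, brokerage=700, savings=850
Event 4 (deposit 350 to travel): travel: 300 + 350 = 650. Balances: investment=450, travel=650, brokerage=700, savings=850
Event 5 (transfer 250 travel -> investment): travel: 650 - 250 = 400, investment: 450 + 250 = 700. Balances: investment=700, travel=400, brokerage=700, savings=850
Event 6 (deposit 200 to travel): travel: 400 + 200 = 600. Balances: investment=700, travel=600, brokerage=700, savings=850
Event 7 (transfer 300 brokerage -> savings): brokerage: 700 - 300 = 400, savings: 850 + 300 = 1150. Balances: investment=700, travel=600, brokerage=400, savings=1150
Event 8 (withdraw 300 from brokerage): brokerage: 400 - 300 = 100. Balances: investment=700, travel=600, brokerage=100, savings=1150
Event 9 (deposit 50 to travel): travel: 600 + 50 = 650. Balances: investment=700, travel=650, brokerage=100, savings=1150
Event 10 (deposit 150 to travel): travel: 650 + 150 = 800. Balances: investment=700, travel=800, brokerage=100, savings=1150
Event 11 (withdraw 50 from brokerage): brokerage: 100 - 50 = 50. Balances: investment=700, travel=800, brokerage=50, savings=1150
Event 12 (transfer 150 brokerage -> travel): brokerage: 50 - 150 = -100, travel: 800 + 150 = 950. Balances: investment=700, travel=950, brokerage=-100, savings=1150

Final balance of travel: 950

Answer: 950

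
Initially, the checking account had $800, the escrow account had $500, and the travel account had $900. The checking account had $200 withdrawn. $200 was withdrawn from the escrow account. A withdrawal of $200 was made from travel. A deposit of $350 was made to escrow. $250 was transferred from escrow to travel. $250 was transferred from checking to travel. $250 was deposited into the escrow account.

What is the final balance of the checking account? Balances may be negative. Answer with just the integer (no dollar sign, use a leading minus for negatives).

Tracking account balances step by step:
Start: checking=800, escrow=500, travel=900
Event 1 (withdraw 200 from checking): checking: 800 - 200 = 600. Balances: checking=600, escrow=500, travel=900
Event 2 (withdraw 200 from escrow): escrow: 500 - 200 = 300. Balances: checking=600, escrow=300, travel=900
Event 3 (withdraw 200 from travel): travel: 900 - 200 = 700. Balances: checking=600, escrow=300, travel=700
Event 4 (deposit 350 to escrow): escrow: 300 + 350 = 650. Balances: checking=600, escrow=650, travel=700
Event 5 (transfer 250 escrow -> travel): escrow: 650 - 250 = 400, travel: 700 + 250 = 950. Balances: checking=600, escrow=400, travel=950
Event 6 (transfer 250 checking -> travel): checking: 600 - 250 = 350, travel: 950 + 250 = 1200. Balances: checking=350, escrow=400, travel=1200
Event 7 (deposit 250 to escrow): escrow: 400 + 250 = 650. Balances: checking=350, escrow=650, travel=1200

Final balance of checking: 350

Answer: 350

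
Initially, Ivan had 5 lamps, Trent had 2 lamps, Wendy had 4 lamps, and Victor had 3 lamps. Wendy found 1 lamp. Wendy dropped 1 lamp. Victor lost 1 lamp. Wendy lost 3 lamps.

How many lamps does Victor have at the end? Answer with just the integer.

Tracking counts step by step:
Start: Ivan=5, Trent=2, Wendy=4, Victor=3
Event 1 (Wendy +1): Wendy: 4 -> 5. State: Ivan=5, Trent=2, Wendy=5, Victor=3
Event 2 (Wendy -1): Wendy: 5 -> 4. State: Ivan=5, Trent=2, Wendy=4, Victor=3
Event 3 (Victor -1): Victor: 3 -> 2. State: Ivan=5, Trent=2, Wendy=4, Victor=2
Event 4 (Wendy -3): Wendy: 4 -> 1. State: Ivan=5, Trent=2, Wendy=1, Victor=2

Victor's final count: 2

Answer: 2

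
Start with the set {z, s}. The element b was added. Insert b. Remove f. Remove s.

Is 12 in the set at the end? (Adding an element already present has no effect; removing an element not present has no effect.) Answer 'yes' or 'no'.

Answer: no

Derivation:
Tracking the set through each operation:
Start: {s, z}
Event 1 (add b): added. Set: {b, s, z}
Event 2 (add b): already present, no change. Set: {b, s, z}
Event 3 (remove f): not present, no change. Set: {b, s, z}
Event 4 (remove s): removed. Set: {b, z}

Final set: {b, z} (size 2)
12 is NOT in the final set.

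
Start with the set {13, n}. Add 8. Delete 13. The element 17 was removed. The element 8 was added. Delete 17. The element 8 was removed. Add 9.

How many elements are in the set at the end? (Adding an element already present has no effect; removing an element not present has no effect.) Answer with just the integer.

Tracking the set through each operation:
Start: {13, n}
Event 1 (add 8): added. Set: {13, 8, n}
Event 2 (remove 13): removed. Set: {8, n}
Event 3 (remove 17): not present, no change. Set: {8, n}
Event 4 (add 8): already present, no change. Set: {8, n}
Event 5 (remove 17): not present, no change. Set: {8, n}
Event 6 (remove 8): removed. Set: {n}
Event 7 (add 9): added. Set: {9, n}

Final set: {9, n} (size 2)

Answer: 2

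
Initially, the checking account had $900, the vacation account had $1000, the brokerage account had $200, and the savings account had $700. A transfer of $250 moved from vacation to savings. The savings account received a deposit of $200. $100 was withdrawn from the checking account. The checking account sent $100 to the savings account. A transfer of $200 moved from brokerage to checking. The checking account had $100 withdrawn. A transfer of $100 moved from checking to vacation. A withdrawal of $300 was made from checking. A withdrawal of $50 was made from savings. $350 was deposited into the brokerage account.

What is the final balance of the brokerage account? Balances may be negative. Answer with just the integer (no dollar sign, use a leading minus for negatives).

Answer: 350

Derivation:
Tracking account balances step by step:
Start: checking=900, vacation=1000, brokerage=200, savings=700
Event 1 (transfer 250 vacation -> savings): vacation: 1000 - 250 = 750, savings: 700 + 250 = 950. Balances: checking=900, vacation=750, brokerage=200, savings=950
Event 2 (deposit 200 to savings): savings: 950 + 200 = 1150. Balances: checking=900, vacation=750, brokerage=200, savings=1150
Event 3 (withdraw 100 from checking): checking: 900 - 100 = 800. Balances: checking=800, vacation=750, brokerage=200, savings=1150
Event 4 (transfer 100 checking -> savings): checking: 800 - 100 = 700, savings: 1150 + 100 = 1250. Balances: checking=700, vacation=750, brokerage=200, savings=1250
Event 5 (transfer 200 brokerage -> checking): brokerage: 200 - 200 = 0, checking: 700 + 200 = 900. Balances: checking=900, vacation=750, brokerage=0, savings=1250
Event 6 (withdraw 100 from checking): checking: 900 - 100 = 800. Balances: checking=800, vacation=750, brokerage=0, savings=1250
Event 7 (transfer 100 checking -> vacation): checking: 800 - 100 = 700, vacation: 750 + 100 = 850. Balances: checking=700, vacation=850, brokerage=0, savings=1250
Event 8 (withdraw 300 from checking): checking: 700 - 300 = 400. Balances: checking=400, vacation=850, brokerage=0, savings=1250
Event 9 (withdraw 50 from savings): savings: 1250 - 50 = 1200. Balances: checking=400, vacation=850, brokerage=0, savings=1200
Event 10 (deposit 350 to brokerage): brokerage: 0 + 350 = 350. Balances: checking=400, vacation=850, brokerage=350, savings=1200

Final balance of brokerage: 350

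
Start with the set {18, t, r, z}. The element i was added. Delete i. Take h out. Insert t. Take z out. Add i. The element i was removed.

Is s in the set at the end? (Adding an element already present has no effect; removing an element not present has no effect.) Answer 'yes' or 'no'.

Answer: no

Derivation:
Tracking the set through each operation:
Start: {18, r, t, z}
Event 1 (add i): added. Set: {18, i, r, t, z}
Event 2 (remove i): removed. Set: {18, r, t, z}
Event 3 (remove h): not present, no change. Set: {18, r, t, z}
Event 4 (add t): already present, no change. Set: {18, r, t, z}
Event 5 (remove z): removed. Set: {18, r, t}
Event 6 (add i): added. Set: {18, i, r, t}
Event 7 (remove i): removed. Set: {18, r, t}

Final set: {18, r, t} (size 3)
s is NOT in the final set.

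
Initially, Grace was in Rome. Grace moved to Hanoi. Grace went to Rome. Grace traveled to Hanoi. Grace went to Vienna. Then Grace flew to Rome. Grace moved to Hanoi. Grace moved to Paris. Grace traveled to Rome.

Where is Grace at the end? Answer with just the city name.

Tracking Grace's location:
Start: Grace is in Rome.
After move 1: Rome -> Hanoi. Grace is in Hanoi.
After move 2: Hanoi -> Rome. Grace is in Rome.
After move 3: Rome -> Hanoi. Grace is in Hanoi.
After move 4: Hanoi -> Vienna. Grace is in Vienna.
After move 5: Vienna -> Rome. Grace is in Rome.
After move 6: Rome -> Hanoi. Grace is in Hanoi.
After move 7: Hanoi -> Paris. Grace is in Paris.
After move 8: Paris -> Rome. Grace is in Rome.

Answer: Rome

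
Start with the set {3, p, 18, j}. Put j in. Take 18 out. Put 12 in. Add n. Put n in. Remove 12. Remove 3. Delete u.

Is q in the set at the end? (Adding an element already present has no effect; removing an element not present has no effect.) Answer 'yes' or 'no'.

Answer: no

Derivation:
Tracking the set through each operation:
Start: {18, 3, j, p}
Event 1 (add j): already present, no change. Set: {18, 3, j, p}
Event 2 (remove 18): removed. Set: {3, j, p}
Event 3 (add 12): added. Set: {12, 3, j, p}
Event 4 (add n): added. Set: {12, 3, j, n, p}
Event 5 (add n): already present, no change. Set: {12, 3, j, n, p}
Event 6 (remove 12): removed. Set: {3, j, n, p}
Event 7 (remove 3): removed. Set: {j, n, p}
Event 8 (remove u): not present, no change. Set: {j, n, p}

Final set: {j, n, p} (size 3)
q is NOT in the final set.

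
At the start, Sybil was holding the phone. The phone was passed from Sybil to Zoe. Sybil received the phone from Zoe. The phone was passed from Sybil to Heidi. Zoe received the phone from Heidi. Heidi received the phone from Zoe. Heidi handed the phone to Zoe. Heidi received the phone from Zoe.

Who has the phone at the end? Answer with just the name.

Answer: Heidi

Derivation:
Tracking the phone through each event:
Start: Sybil has the phone.
After event 1: Zoe has the phone.
After event 2: Sybil has the phone.
After event 3: Heidi has the phone.
After event 4: Zoe has the phone.
After event 5: Heidi has the phone.
After event 6: Zoe has the phone.
After event 7: Heidi has the phone.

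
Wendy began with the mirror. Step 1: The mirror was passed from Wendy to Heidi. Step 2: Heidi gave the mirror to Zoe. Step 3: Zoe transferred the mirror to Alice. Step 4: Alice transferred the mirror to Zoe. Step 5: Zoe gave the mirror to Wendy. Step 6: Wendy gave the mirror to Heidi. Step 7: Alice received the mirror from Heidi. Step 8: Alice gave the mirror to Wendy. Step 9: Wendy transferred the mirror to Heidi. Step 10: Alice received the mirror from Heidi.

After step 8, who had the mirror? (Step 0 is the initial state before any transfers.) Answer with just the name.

Answer: Wendy

Derivation:
Tracking the mirror holder through step 8:
After step 0 (start): Wendy
After step 1: Heidi
After step 2: Zoe
After step 3: Alice
After step 4: Zoe
After step 5: Wendy
After step 6: Heidi
After step 7: Alice
After step 8: Wendy

At step 8, the holder is Wendy.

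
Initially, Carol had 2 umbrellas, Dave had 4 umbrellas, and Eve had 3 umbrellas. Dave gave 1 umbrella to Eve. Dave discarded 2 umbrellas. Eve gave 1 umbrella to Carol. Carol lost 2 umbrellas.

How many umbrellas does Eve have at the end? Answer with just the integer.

Tracking counts step by step:
Start: Carol=2, Dave=4, Eve=3
Event 1 (Dave -> Eve, 1): Dave: 4 -> 3, Eve: 3 -> 4. State: Carol=2, Dave=3, Eve=4
Event 2 (Dave -2): Dave: 3 -> 1. State: Carol=2, Dave=1, Eve=4
Event 3 (Eve -> Carol, 1): Eve: 4 -> 3, Carol: 2 -> 3. State: Carol=3, Dave=1, Eve=3
Event 4 (Carol -2): Carol: 3 -> 1. State: Carol=1, Dave=1, Eve=3

Eve's final count: 3

Answer: 3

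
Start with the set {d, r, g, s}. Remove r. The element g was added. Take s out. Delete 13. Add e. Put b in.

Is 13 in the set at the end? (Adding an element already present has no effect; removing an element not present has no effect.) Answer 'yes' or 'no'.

Answer: no

Derivation:
Tracking the set through each operation:
Start: {d, g, r, s}
Event 1 (remove r): removed. Set: {d, g, s}
Event 2 (add g): already present, no change. Set: {d, g, s}
Event 3 (remove s): removed. Set: {d, g}
Event 4 (remove 13): not present, no change. Set: {d, g}
Event 5 (add e): added. Set: {d, e, g}
Event 6 (add b): added. Set: {b, d, e, g}

Final set: {b, d, e, g} (size 4)
13 is NOT in the final set.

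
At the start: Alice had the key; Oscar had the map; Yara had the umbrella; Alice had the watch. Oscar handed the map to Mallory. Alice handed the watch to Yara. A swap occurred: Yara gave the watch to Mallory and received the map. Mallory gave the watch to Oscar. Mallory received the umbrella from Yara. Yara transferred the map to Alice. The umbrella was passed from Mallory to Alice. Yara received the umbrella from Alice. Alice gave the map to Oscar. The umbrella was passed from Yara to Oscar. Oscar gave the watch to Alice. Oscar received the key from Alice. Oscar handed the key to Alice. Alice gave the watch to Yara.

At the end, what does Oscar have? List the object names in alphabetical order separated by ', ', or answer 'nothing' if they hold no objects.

Answer: map, umbrella

Derivation:
Tracking all object holders:
Start: key:Alice, map:Oscar, umbrella:Yara, watch:Alice
Event 1 (give map: Oscar -> Mallory). State: key:Alice, map:Mallory, umbrella:Yara, watch:Alice
Event 2 (give watch: Alice -> Yara). State: key:Alice, map:Mallory, umbrella:Yara, watch:Yara
Event 3 (swap watch<->map: now watch:Mallory, map:Yara). State: key:Alice, map:Yara, umbrella:Yara, watch:Mallory
Event 4 (give watch: Mallory -> Oscar). State: key:Alice, map:Yara, umbrella:Yara, watch:Oscar
Event 5 (give umbrella: Yara -> Mallory). State: key:Alice, map:Yara, umbrella:Mallory, watch:Oscar
Event 6 (give map: Yara -> Alice). State: key:Alice, map:Alice, umbrella:Mallory, watch:Oscar
Event 7 (give umbrella: Mallory -> Alice). State: key:Alice, map:Alice, umbrella:Alice, watch:Oscar
Event 8 (give umbrella: Alice -> Yara). State: key:Alice, map:Alice, umbrella:Yara, watch:Oscar
Event 9 (give map: Alice -> Oscar). State: key:Alice, map:Oscar, umbrella:Yara, watch:Oscar
Event 10 (give umbrella: Yara -> Oscar). State: key:Alice, map:Oscar, umbrella:Oscar, watch:Oscar
Event 11 (give watch: Oscar -> Alice). State: key:Alice, map:Oscar, umbrella:Oscar, watch:Alice
Event 12 (give key: Alice -> Oscar). State: key:Oscar, map:Oscar, umbrella:Oscar, watch:Alice
Event 13 (give key: Oscar -> Alice). State: key:Alice, map:Oscar, umbrella:Oscar, watch:Alice
Event 14 (give watch: Alice -> Yara). State: key:Alice, map:Oscar, umbrella:Oscar, watch:Yara

Final state: key:Alice, map:Oscar, umbrella:Oscar, watch:Yara
Oscar holds: map, umbrella.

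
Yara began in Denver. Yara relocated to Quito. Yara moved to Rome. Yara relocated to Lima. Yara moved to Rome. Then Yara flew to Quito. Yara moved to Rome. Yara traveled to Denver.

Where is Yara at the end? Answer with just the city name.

Tracking Yara's location:
Start: Yara is in Denver.
After move 1: Denver -> Quito. Yara is in Quito.
After move 2: Quito -> Rome. Yara is in Rome.
After move 3: Rome -> Lima. Yara is in Lima.
After move 4: Lima -> Rome. Yara is in Rome.
After move 5: Rome -> Quito. Yara is in Quito.
After move 6: Quito -> Rome. Yara is in Rome.
After move 7: Rome -> Denver. Yara is in Denver.

Answer: Denver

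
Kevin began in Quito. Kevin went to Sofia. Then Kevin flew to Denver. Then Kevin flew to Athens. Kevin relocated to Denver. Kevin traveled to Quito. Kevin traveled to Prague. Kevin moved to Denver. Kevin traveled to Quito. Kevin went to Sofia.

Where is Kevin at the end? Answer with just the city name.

Tracking Kevin's location:
Start: Kevin is in Quito.
After move 1: Quito -> Sofia. Kevin is in Sofia.
After move 2: Sofia -> Denver. Kevin is in Denver.
After move 3: Denver -> Athens. Kevin is in Athens.
After move 4: Athens -> Denver. Kevin is in Denver.
After move 5: Denver -> Quito. Kevin is in Quito.
After move 6: Quito -> Prague. Kevin is in Prague.
After move 7: Prague -> Denver. Kevin is in Denver.
After move 8: Denver -> Quito. Kevin is in Quito.
After move 9: Quito -> Sofia. Kevin is in Sofia.

Answer: Sofia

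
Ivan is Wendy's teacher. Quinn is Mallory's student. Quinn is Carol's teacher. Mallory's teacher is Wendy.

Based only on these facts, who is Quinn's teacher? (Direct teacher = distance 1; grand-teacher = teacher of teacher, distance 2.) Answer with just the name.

Answer: Mallory

Derivation:
Reconstructing the teacher chain from the given facts:
  Ivan -> Wendy -> Mallory -> Quinn -> Carol
(each arrow means 'teacher of the next')
Positions in the chain (0 = top):
  position of Ivan: 0
  position of Wendy: 1
  position of Mallory: 2
  position of Quinn: 3
  position of Carol: 4

Quinn is at position 3; the teacher is 1 step up the chain, i.e. position 2: Mallory.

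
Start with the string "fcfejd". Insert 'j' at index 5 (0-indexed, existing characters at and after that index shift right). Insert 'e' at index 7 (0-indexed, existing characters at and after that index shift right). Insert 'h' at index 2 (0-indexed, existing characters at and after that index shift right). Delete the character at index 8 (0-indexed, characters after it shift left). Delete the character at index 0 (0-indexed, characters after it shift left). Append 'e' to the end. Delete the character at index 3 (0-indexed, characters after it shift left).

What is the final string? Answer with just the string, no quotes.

Applying each edit step by step:
Start: "fcfejd"
Op 1 (insert 'j' at idx 5): "fcfejd" -> "fcfejjd"
Op 2 (insert 'e' at idx 7): "fcfejjd" -> "fcfejjde"
Op 3 (insert 'h' at idx 2): "fcfejjde" -> "fchfejjde"
Op 4 (delete idx 8 = 'e'): "fchfejjde" -> "fchfejjd"
Op 5 (delete idx 0 = 'f'): "fchfejjd" -> "chfejjd"
Op 6 (append 'e'): "chfejjd" -> "chfejjde"
Op 7 (delete idx 3 = 'e'): "chfejjde" -> "chfjjde"

Answer: chfjjde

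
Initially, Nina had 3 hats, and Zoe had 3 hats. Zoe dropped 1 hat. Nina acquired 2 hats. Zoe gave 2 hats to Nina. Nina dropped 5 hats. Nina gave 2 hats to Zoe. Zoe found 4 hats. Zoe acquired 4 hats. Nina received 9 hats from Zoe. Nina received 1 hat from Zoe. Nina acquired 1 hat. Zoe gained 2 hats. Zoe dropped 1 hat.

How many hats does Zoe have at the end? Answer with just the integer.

Tracking counts step by step:
Start: Nina=3, Zoe=3
Event 1 (Zoe -1): Zoe: 3 -> 2. State: Nina=3, Zoe=2
Event 2 (Nina +2): Nina: 3 -> 5. State: Nina=5, Zoe=2
Event 3 (Zoe -> Nina, 2): Zoe: 2 -> 0, Nina: 5 -> 7. State: Nina=7, Zoe=0
Event 4 (Nina -5): Nina: 7 -> 2. State: Nina=2, Zoe=0
Event 5 (Nina -> Zoe, 2): Nina: 2 -> 0, Zoe: 0 -> 2. State: Nina=0, Zoe=2
Event 6 (Zoe +4): Zoe: 2 -> 6. State: Nina=0, Zoe=6
Event 7 (Zoe +4): Zoe: 6 -> 10. State: Nina=0, Zoe=10
Event 8 (Zoe -> Nina, 9): Zoe: 10 -> 1, Nina: 0 -> 9. State: Nina=9, Zoe=1
Event 9 (Zoe -> Nina, 1): Zoe: 1 -> 0, Nina: 9 -> 10. State: Nina=10, Zoe=0
Event 10 (Nina +1): Nina: 10 -> 11. State: Nina=11, Zoe=0
Event 11 (Zoe +2): Zoe: 0 -> 2. State: Nina=11, Zoe=2
Event 12 (Zoe -1): Zoe: 2 -> 1. State: Nina=11, Zoe=1

Zoe's final count: 1

Answer: 1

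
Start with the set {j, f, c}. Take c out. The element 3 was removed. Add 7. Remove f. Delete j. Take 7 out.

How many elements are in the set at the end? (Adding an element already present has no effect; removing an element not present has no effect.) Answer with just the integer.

Tracking the set through each operation:
Start: {c, f, j}
Event 1 (remove c): removed. Set: {f, j}
Event 2 (remove 3): not present, no change. Set: {f, j}
Event 3 (add 7): added. Set: {7, f, j}
Event 4 (remove f): removed. Set: {7, j}
Event 5 (remove j): removed. Set: {7}
Event 6 (remove 7): removed. Set: {}

Final set: {} (size 0)

Answer: 0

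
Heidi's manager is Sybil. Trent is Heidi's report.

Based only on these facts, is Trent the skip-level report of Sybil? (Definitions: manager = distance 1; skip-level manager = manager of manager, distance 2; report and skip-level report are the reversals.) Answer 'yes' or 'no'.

Answer: yes

Derivation:
Reconstructing the manager chain from the given facts:
  Sybil -> Heidi -> Trent
(each arrow means 'manager of the next')
Positions in the chain (0 = top):
  position of Sybil: 0
  position of Heidi: 1
  position of Trent: 2

Trent is at position 2, Sybil is at position 0; signed distance (j - i) = -2.
'skip-level report' requires j - i = -2. Actual distance is -2, so the relation HOLDS.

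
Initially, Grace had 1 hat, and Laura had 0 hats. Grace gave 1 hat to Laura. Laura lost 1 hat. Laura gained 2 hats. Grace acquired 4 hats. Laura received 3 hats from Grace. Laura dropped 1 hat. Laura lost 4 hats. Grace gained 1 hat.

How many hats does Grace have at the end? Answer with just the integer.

Answer: 2

Derivation:
Tracking counts step by step:
Start: Grace=1, Laura=0
Event 1 (Grace -> Laura, 1): Grace: 1 -> 0, Laura: 0 -> 1. State: Grace=0, Laura=1
Event 2 (Laura -1): Laura: 1 -> 0. State: Grace=0, Laura=0
Event 3 (Laura +2): Laura: 0 -> 2. State: Grace=0, Laura=2
Event 4 (Grace +4): Grace: 0 -> 4. State: Grace=4, Laura=2
Event 5 (Grace -> Laura, 3): Grace: 4 -> 1, Laura: 2 -> 5. State: Grace=1, Laura=5
Event 6 (Laura -1): Laura: 5 -> 4. State: Grace=1, Laura=4
Event 7 (Laura -4): Laura: 4 -> 0. State: Grace=1, Laura=0
Event 8 (Grace +1): Grace: 1 -> 2. State: Grace=2, Laura=0

Grace's final count: 2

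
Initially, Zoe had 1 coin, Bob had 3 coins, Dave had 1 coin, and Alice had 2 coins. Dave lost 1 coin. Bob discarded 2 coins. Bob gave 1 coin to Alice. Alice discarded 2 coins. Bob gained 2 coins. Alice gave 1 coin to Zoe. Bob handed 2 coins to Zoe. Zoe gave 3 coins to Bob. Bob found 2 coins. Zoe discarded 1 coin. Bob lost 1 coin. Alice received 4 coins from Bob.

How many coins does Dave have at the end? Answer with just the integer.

Answer: 0

Derivation:
Tracking counts step by step:
Start: Zoe=1, Bob=3, Dave=1, Alice=2
Event 1 (Dave -1): Dave: 1 -> 0. State: Zoe=1, Bob=3, Dave=0, Alice=2
Event 2 (Bob -2): Bob: 3 -> 1. State: Zoe=1, Bob=1, Dave=0, Alice=2
Event 3 (Bob -> Alice, 1): Bob: 1 -> 0, Alice: 2 -> 3. State: Zoe=1, Bob=0, Dave=0, Alice=3
Event 4 (Alice -2): Alice: 3 -> 1. State: Zoe=1, Bob=0, Dave=0, Alice=1
Event 5 (Bob +2): Bob: 0 -> 2. State: Zoe=1, Bob=2, Dave=0, Alice=1
Event 6 (Alice -> Zoe, 1): Alice: 1 -> 0, Zoe: 1 -> 2. State: Zoe=2, Bob=2, Dave=0, Alice=0
Event 7 (Bob -> Zoe, 2): Bob: 2 -> 0, Zoe: 2 -> 4. State: Zoe=4, Bob=0, Dave=0, Alice=0
Event 8 (Zoe -> Bob, 3): Zoe: 4 -> 1, Bob: 0 -> 3. State: Zoe=1, Bob=3, Dave=0, Alice=0
Event 9 (Bob +2): Bob: 3 -> 5. State: Zoe=1, Bob=5, Dave=0, Alice=0
Event 10 (Zoe -1): Zoe: 1 -> 0. State: Zoe=0, Bob=5, Dave=0, Alice=0
Event 11 (Bob -1): Bob: 5 -> 4. State: Zoe=0, Bob=4, Dave=0, Alice=0
Event 12 (Bob -> Alice, 4): Bob: 4 -> 0, Alice: 0 -> 4. State: Zoe=0, Bob=0, Dave=0, Alice=4

Dave's final count: 0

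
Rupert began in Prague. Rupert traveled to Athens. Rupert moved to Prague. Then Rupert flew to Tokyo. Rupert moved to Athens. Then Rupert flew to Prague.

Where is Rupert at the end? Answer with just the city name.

Answer: Prague

Derivation:
Tracking Rupert's location:
Start: Rupert is in Prague.
After move 1: Prague -> Athens. Rupert is in Athens.
After move 2: Athens -> Prague. Rupert is in Prague.
After move 3: Prague -> Tokyo. Rupert is in Tokyo.
After move 4: Tokyo -> Athens. Rupert is in Athens.
After move 5: Athens -> Prague. Rupert is in Prague.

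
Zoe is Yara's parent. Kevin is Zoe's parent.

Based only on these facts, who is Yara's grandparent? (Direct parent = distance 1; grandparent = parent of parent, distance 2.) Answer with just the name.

Reconstructing the parent chain from the given facts:
  Kevin -> Zoe -> Yara
(each arrow means 'parent of the next')
Positions in the chain (0 = top):
  position of Kevin: 0
  position of Zoe: 1
  position of Yara: 2

Yara is at position 2; the grandparent is 2 steps up the chain, i.e. position 0: Kevin.

Answer: Kevin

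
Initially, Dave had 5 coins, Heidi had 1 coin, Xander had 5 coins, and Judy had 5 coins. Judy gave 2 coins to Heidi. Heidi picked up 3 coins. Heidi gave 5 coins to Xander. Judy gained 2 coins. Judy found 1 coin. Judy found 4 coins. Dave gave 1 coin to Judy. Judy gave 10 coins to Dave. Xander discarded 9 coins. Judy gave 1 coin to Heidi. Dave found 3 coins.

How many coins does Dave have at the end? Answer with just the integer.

Tracking counts step by step:
Start: Dave=5, Heidi=1, Xander=5, Judy=5
Event 1 (Judy -> Heidi, 2): Judy: 5 -> 3, Heidi: 1 -> 3. State: Dave=5, Heidi=3, Xander=5, Judy=3
Event 2 (Heidi +3): Heidi: 3 -> 6. State: Dave=5, Heidi=6, Xander=5, Judy=3
Event 3 (Heidi -> Xander, 5): Heidi: 6 -> 1, Xander: 5 -> 10. State: Dave=5, Heidi=1, Xander=10, Judy=3
Event 4 (Judy +2): Judy: 3 -> 5. State: Dave=5, Heidi=1, Xander=10, Judy=5
Event 5 (Judy +1): Judy: 5 -> 6. State: Dave=5, Heidi=1, Xander=10, Judy=6
Event 6 (Judy +4): Judy: 6 -> 10. State: Dave=5, Heidi=1, Xander=10, Judy=10
Event 7 (Dave -> Judy, 1): Dave: 5 -> 4, Judy: 10 -> 11. State: Dave=4, Heidi=1, Xander=10, Judy=11
Event 8 (Judy -> Dave, 10): Judy: 11 -> 1, Dave: 4 -> 14. State: Dave=14, Heidi=1, Xander=10, Judy=1
Event 9 (Xander -9): Xander: 10 -> 1. State: Dave=14, Heidi=1, Xander=1, Judy=1
Event 10 (Judy -> Heidi, 1): Judy: 1 -> 0, Heidi: 1 -> 2. State: Dave=14, Heidi=2, Xander=1, Judy=0
Event 11 (Dave +3): Dave: 14 -> 17. State: Dave=17, Heidi=2, Xander=1, Judy=0

Dave's final count: 17

Answer: 17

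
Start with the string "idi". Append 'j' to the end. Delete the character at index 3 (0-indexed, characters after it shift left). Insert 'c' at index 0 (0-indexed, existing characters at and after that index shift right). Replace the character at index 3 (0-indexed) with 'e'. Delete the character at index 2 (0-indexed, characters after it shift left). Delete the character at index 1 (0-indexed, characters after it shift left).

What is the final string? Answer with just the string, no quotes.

Answer: ce

Derivation:
Applying each edit step by step:
Start: "idi"
Op 1 (append 'j'): "idi" -> "idij"
Op 2 (delete idx 3 = 'j'): "idij" -> "idi"
Op 3 (insert 'c' at idx 0): "idi" -> "cidi"
Op 4 (replace idx 3: 'i' -> 'e'): "cidi" -> "cide"
Op 5 (delete idx 2 = 'd'): "cide" -> "cie"
Op 6 (delete idx 1 = 'i'): "cie" -> "ce"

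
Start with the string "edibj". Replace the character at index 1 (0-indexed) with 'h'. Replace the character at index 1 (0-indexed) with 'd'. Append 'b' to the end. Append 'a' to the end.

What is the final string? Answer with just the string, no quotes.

Applying each edit step by step:
Start: "edibj"
Op 1 (replace idx 1: 'd' -> 'h'): "edibj" -> "ehibj"
Op 2 (replace idx 1: 'h' -> 'd'): "ehibj" -> "edibj"
Op 3 (append 'b'): "edibj" -> "edibjb"
Op 4 (append 'a'): "edibjb" -> "edibjba"

Answer: edibjba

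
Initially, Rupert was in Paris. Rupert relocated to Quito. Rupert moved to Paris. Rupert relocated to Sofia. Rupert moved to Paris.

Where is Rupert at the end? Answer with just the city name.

Answer: Paris

Derivation:
Tracking Rupert's location:
Start: Rupert is in Paris.
After move 1: Paris -> Quito. Rupert is in Quito.
After move 2: Quito -> Paris. Rupert is in Paris.
After move 3: Paris -> Sofia. Rupert is in Sofia.
After move 4: Sofia -> Paris. Rupert is in Paris.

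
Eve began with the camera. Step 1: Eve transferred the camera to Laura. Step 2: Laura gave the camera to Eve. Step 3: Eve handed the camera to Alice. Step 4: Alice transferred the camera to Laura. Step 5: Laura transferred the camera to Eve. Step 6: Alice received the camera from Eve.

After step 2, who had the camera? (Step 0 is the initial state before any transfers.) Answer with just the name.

Tracking the camera holder through step 2:
After step 0 (start): Eve
After step 1: Laura
After step 2: Eve

At step 2, the holder is Eve.

Answer: Eve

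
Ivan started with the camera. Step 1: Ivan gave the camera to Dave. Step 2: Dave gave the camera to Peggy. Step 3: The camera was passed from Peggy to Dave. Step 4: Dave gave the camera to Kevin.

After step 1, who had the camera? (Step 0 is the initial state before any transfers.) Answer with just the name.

Tracking the camera holder through step 1:
After step 0 (start): Ivan
After step 1: Dave

At step 1, the holder is Dave.

Answer: Dave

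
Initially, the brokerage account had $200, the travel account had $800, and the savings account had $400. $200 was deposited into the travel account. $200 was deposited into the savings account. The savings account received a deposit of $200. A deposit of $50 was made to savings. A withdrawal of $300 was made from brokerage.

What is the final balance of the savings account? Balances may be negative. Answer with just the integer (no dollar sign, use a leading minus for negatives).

Answer: 850

Derivation:
Tracking account balances step by step:
Start: brokerage=200, travel=800, savings=400
Event 1 (deposit 200 to travel): travel: 800 + 200 = 1000. Balances: brokerage=200, travel=1000, savings=400
Event 2 (deposit 200 to savings): savings: 400 + 200 = 600. Balances: brokerage=200, travel=1000, savings=600
Event 3 (deposit 200 to savings): savings: 600 + 200 = 800. Balances: brokerage=200, travel=1000, savings=800
Event 4 (deposit 50 to savings): savings: 800 + 50 = 850. Balances: brokerage=200, travel=1000, savings=850
Event 5 (withdraw 300 from brokerage): brokerage: 200 - 300 = -100. Balances: brokerage=-100, travel=1000, savings=850

Final balance of savings: 850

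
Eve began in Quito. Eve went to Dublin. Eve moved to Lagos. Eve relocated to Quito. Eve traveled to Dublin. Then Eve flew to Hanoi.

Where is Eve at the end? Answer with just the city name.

Answer: Hanoi

Derivation:
Tracking Eve's location:
Start: Eve is in Quito.
After move 1: Quito -> Dublin. Eve is in Dublin.
After move 2: Dublin -> Lagos. Eve is in Lagos.
After move 3: Lagos -> Quito. Eve is in Quito.
After move 4: Quito -> Dublin. Eve is in Dublin.
After move 5: Dublin -> Hanoi. Eve is in Hanoi.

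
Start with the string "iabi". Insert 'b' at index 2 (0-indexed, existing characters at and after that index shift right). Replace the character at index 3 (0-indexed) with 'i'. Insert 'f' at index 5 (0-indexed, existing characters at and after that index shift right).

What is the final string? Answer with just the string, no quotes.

Answer: iabiif

Derivation:
Applying each edit step by step:
Start: "iabi"
Op 1 (insert 'b' at idx 2): "iabi" -> "iabbi"
Op 2 (replace idx 3: 'b' -> 'i'): "iabbi" -> "iabii"
Op 3 (insert 'f' at idx 5): "iabii" -> "iabiif"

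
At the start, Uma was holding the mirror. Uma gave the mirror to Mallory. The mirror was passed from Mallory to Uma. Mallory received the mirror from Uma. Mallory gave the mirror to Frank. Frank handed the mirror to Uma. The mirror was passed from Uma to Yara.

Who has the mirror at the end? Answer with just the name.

Tracking the mirror through each event:
Start: Uma has the mirror.
After event 1: Mallory has the mirror.
After event 2: Uma has the mirror.
After event 3: Mallory has the mirror.
After event 4: Frank has the mirror.
After event 5: Uma has the mirror.
After event 6: Yara has the mirror.

Answer: Yara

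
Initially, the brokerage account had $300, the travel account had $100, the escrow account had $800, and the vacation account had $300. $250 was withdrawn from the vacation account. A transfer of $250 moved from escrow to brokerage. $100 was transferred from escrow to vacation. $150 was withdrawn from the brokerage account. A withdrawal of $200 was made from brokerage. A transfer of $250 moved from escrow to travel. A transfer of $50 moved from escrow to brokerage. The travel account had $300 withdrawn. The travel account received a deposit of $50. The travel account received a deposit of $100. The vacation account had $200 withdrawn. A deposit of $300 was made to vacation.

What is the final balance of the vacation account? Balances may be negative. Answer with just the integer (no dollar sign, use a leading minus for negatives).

Tracking account balances step by step:
Start: brokerage=300, travel=100, escrow=800, vacation=300
Event 1 (withdraw 250 from vacation): vacation: 300 - 250 = 50. Balances: brokerage=300, travel=100, escrow=800, vacation=50
Event 2 (transfer 250 escrow -> brokerage): escrow: 800 - 250 = 550, brokerage: 300 + 250 = 550. Balances: brokerage=550, travel=100, escrow=550, vacation=50
Event 3 (transfer 100 escrow -> vacation): escrow: 550 - 100 = 450, vacation: 50 + 100 = 150. Balances: brokerage=550, travel=100, escrow=450, vacation=150
Event 4 (withdraw 150 from brokerage): brokerage: 550 - 150 = 400. Balances: brokerage=400, travel=100, escrow=450, vacation=150
Event 5 (withdraw 200 from brokerage): brokerage: 400 - 200 = 200. Balances: brokerage=200, travel=100, escrow=450, vacation=150
Event 6 (transfer 250 escrow -> travel): escrow: 450 - 250 = 200, travel: 100 + 250 = 350. Balances: brokerage=200, travel=350, escrow=200, vacation=150
Event 7 (transfer 50 escrow -> brokerage): escrow: 200 - 50 = 150, brokerage: 200 + 50 = 250. Balances: brokerage=250, travel=350, escrow=150, vacation=150
Event 8 (withdraw 300 from travel): travel: 350 - 300 = 50. Balances: brokerage=250, travel=50, escrow=150, vacation=150
Event 9 (deposit 50 to travel): travel: 50 + 50 = 100. Balances: brokerage=250, travel=100, escrow=150, vacation=150
Event 10 (deposit 100 to travel): travel: 100 + 100 = 200. Balances: brokerage=250, travel=200, escrow=150, vacation=150
Event 11 (withdraw 200 from vacation): vacation: 150 - 200 = -50. Balances: brokerage=250, travel=200, escrow=150, vacation=-50
Event 12 (deposit 300 to vacation): vacation: -50 + 300 = 250. Balances: brokerage=250, travel=200, escrow=150, vacation=250

Final balance of vacation: 250

Answer: 250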